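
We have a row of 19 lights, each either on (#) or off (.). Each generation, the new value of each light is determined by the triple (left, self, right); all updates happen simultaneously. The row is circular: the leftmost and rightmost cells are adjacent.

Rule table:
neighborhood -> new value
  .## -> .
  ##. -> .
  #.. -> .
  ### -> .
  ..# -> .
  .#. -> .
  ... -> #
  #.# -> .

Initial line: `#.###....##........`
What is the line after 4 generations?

#####....##........

......##....######.
#####....##........
......##....######.  (repeats generation 1; period 2)
generation 4: #####....##........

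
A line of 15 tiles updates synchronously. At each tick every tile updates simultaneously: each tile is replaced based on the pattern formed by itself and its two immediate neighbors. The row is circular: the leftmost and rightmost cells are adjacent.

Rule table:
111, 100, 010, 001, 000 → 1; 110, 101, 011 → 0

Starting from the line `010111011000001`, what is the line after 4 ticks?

000111101110000

010010000111111
011111111011110
101111110001101
000111101110000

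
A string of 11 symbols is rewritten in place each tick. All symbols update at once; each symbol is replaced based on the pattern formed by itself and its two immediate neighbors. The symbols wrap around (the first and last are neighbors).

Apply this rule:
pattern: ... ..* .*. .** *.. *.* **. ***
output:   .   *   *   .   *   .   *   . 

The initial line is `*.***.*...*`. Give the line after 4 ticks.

*...*.**.*.
**.**..*.*.
.*..****.*.
****...*.**

****...*.**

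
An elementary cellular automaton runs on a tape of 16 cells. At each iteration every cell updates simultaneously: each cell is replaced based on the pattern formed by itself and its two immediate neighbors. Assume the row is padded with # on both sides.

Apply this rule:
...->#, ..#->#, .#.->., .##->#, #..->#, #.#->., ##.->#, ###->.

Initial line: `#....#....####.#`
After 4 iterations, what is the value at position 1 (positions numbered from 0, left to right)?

#####.#####..#.#
....#.#...###..#
####...####.####
...#####..#.#...
position 1 holds .

.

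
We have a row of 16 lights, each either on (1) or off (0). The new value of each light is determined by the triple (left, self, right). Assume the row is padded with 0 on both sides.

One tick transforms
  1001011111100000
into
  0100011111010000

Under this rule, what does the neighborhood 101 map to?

At position 4 the neighborhood is 101; the next row has 0 there.

0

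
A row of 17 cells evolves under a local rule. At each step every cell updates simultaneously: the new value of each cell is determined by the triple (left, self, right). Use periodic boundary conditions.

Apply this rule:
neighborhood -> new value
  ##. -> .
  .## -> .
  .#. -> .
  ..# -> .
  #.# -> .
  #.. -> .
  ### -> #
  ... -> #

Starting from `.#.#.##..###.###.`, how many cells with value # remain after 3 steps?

10

..........#...#..
#########...#...#
########..#...#..
count of #: 10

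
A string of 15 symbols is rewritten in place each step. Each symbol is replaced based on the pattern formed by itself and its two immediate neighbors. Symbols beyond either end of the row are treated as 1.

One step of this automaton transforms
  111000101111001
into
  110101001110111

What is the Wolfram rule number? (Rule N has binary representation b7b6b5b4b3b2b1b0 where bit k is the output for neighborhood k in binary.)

position 0: 111 → 1  (bit 7 = 1)
position 2: 110 → 0  (bit 6 = 0)
position 7: 101 → 0  (bit 5 = 0)
position 3: 100 → 1  (bit 4 = 1)
position 8: 011 → 1  (bit 3 = 1)
position 6: 010 → 0  (bit 2 = 0)
position 5: 001 → 1  (bit 1 = 1)
position 4: 000 → 0  (bit 0 = 0)
bits b7..b0 = 10011010 = 154

154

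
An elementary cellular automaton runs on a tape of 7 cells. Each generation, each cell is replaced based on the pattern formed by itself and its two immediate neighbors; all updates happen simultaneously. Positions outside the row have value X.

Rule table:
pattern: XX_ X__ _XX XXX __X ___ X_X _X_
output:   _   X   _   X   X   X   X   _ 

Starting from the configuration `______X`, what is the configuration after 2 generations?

XXXXX_X

generation 1: XXXXXX_
generation 2: XXXXX_X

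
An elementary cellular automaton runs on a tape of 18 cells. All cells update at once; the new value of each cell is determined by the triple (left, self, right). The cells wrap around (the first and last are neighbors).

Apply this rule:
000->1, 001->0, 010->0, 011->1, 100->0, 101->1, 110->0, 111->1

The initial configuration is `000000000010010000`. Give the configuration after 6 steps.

111100110101111111

111111111000000111
111111110011110111
111111100011101111
111111001011011111
111110000110111111
111100110101111111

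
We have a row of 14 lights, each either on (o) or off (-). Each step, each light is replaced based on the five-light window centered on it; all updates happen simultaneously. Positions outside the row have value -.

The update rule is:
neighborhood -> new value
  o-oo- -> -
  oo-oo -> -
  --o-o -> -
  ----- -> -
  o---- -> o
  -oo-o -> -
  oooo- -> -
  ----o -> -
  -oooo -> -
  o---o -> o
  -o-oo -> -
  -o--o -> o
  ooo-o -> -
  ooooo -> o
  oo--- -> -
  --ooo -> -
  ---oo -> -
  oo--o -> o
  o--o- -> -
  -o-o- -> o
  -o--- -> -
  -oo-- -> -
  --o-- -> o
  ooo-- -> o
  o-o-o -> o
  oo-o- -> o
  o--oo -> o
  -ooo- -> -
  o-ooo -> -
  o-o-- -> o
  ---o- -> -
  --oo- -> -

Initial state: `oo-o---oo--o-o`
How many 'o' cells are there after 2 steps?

6

--oo-o---o--oo
----oo-o-ooo--
count of o: 6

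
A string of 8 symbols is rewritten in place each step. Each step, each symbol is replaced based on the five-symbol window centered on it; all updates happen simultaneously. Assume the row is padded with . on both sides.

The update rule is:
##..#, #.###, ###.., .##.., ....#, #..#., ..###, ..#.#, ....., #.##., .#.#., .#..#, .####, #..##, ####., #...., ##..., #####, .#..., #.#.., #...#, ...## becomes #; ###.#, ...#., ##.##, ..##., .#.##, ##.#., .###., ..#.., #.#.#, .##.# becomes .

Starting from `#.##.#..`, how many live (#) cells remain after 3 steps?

step 1: #.#..###
step 2: ######.#
step 3: #####..#
count of #: 6

6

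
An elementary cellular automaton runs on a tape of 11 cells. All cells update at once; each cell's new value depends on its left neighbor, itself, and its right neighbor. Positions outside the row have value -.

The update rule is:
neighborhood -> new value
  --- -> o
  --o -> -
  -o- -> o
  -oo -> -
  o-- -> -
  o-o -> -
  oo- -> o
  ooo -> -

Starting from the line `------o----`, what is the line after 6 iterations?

o-o-o-o-o-o

ooooo-o-ooo
----o-o---o
ooo-o-o-o-o
--o-o-o-o-o
o-o-o-o-o-o
o-o-o-o-o-o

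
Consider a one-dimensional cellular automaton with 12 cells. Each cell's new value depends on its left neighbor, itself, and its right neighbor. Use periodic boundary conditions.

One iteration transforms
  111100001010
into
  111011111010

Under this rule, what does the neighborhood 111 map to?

At position 1 the neighborhood is 111; the next row has 1 there.

1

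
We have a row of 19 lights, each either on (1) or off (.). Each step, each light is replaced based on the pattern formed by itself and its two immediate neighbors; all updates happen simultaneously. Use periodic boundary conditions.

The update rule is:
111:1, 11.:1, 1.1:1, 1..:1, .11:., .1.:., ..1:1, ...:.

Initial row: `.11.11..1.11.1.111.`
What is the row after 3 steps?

step 1: 1.11.111.1.11.1.111
step 2: 11.11.111.1.11.1.11
step 3: 111.11.111.1.11.1.1

111.11.111.1.11.1.1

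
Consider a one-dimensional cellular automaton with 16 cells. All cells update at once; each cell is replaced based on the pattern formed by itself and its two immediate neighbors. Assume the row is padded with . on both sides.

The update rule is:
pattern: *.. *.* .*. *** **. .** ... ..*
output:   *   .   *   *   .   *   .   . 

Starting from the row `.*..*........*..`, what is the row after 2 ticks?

.*..*.*......*.*

tick 1: .**.**.......**.
tick 2: .*..*.*......*.*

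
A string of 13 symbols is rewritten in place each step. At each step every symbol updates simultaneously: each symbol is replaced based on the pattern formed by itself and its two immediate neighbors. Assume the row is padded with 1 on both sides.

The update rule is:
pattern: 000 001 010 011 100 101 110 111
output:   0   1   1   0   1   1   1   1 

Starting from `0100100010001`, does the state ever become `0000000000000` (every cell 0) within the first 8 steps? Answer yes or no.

step 1: 1111110111010
step 2: 1111111011111
step 3: 1111111101111
step 4: 1111111110111
step 5: 1111111111011
step 6: 1111111111101
step 7: 1111111111110
step 8: 1111111111111
step 8 is 1111111111111, still not uniform 0

no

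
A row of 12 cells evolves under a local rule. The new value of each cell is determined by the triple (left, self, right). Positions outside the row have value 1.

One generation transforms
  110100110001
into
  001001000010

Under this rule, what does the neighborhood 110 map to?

0

At position 1 the neighborhood is 110; the next row has 0 there.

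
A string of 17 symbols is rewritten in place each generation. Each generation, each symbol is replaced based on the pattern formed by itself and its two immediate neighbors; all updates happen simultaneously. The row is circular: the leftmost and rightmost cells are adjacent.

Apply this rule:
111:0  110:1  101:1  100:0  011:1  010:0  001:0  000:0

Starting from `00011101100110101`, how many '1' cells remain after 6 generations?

2

00010111100111010
00001100100101100
00001100000011100
00001100000010100
00001100000001000
00001100000000000
count of 1: 2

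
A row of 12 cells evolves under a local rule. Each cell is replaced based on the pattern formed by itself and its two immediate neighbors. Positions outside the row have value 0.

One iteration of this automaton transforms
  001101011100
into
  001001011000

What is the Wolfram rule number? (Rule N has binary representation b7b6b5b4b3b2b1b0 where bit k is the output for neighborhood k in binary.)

position 8: 111 → 1  (bit 7 = 1)
position 3: 110 → 0  (bit 6 = 0)
position 4: 101 → 0  (bit 5 = 0)
position 10: 100 → 0  (bit 4 = 0)
position 2: 011 → 1  (bit 3 = 1)
position 5: 010 → 1  (bit 2 = 1)
position 1: 001 → 0  (bit 1 = 0)
position 0: 000 → 0  (bit 0 = 0)
bits b7..b0 = 10001100 = 140

140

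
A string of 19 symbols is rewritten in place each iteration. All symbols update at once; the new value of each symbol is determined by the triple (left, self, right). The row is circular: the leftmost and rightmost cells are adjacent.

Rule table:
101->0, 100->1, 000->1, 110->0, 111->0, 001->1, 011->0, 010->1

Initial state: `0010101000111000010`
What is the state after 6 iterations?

0000000000111000000

1110101111000111111
0000100000111000000
1111111111000111111
0000000000111000000
1111111111000111111  (repeats iteration 3; period 2)
iteration 6: 0000000000111000000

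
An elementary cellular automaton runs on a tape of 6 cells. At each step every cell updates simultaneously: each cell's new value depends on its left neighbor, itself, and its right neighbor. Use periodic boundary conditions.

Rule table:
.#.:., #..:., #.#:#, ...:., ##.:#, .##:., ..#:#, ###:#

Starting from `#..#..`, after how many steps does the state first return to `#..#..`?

..#..#
.#..#.
#..#..

3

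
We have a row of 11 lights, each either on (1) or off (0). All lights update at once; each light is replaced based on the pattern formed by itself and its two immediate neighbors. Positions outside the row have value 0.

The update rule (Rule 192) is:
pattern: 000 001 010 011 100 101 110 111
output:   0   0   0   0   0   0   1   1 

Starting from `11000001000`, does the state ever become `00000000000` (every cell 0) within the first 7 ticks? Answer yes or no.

01000000000
00000000000
all cells are 0 at tick 2

yes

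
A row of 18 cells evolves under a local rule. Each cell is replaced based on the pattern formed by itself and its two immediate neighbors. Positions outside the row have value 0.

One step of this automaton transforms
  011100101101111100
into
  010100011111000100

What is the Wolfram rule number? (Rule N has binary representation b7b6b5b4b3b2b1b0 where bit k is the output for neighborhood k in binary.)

104

position 2: 111 → 0  (bit 7 = 0)
position 3: 110 → 1  (bit 6 = 1)
position 7: 101 → 1  (bit 5 = 1)
position 4: 100 → 0  (bit 4 = 0)
position 1: 011 → 1  (bit 3 = 1)
position 6: 010 → 0  (bit 2 = 0)
position 0: 001 → 0  (bit 1 = 0)
position 17: 000 → 0  (bit 0 = 0)
bits b7..b0 = 01101000 = 104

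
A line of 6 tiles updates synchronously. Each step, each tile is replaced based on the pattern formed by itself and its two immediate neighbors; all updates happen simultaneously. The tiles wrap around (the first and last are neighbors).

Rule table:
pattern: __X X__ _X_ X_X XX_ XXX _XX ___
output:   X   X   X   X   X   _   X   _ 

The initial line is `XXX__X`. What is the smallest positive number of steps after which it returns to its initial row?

2

__XXXX
XXX__X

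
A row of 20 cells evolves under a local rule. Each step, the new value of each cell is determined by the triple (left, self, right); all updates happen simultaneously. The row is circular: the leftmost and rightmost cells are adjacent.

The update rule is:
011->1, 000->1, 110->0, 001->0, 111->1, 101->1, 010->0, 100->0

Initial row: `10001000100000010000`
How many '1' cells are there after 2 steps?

step 1: 00100010001111000110
step 2: 10001000101110010100
count of 1: 8

8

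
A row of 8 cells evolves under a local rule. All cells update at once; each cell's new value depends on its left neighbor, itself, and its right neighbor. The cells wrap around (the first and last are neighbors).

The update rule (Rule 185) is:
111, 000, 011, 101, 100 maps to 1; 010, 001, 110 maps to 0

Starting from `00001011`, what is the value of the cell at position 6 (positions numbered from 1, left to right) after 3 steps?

0

11100110
11010101
10101011
position 6 holds 0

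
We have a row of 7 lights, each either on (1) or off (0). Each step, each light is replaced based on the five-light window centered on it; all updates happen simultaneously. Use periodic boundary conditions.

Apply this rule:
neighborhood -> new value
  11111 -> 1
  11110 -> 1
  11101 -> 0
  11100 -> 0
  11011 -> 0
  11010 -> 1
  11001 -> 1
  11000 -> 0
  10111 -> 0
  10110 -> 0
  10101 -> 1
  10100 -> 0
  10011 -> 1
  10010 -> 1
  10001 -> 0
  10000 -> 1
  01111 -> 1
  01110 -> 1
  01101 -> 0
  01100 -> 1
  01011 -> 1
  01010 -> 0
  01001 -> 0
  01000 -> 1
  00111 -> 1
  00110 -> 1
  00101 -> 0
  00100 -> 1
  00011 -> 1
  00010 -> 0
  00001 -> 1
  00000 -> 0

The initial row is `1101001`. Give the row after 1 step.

1010011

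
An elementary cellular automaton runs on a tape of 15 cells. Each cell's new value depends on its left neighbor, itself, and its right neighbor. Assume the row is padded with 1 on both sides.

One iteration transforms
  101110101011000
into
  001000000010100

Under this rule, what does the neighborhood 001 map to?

At position 14 the neighborhood is 001; the next row has 0 there.

0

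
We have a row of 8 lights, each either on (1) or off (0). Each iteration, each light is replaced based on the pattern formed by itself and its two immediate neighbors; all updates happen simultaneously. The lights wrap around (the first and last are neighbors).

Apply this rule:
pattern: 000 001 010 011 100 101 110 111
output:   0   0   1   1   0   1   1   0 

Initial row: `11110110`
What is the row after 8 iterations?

10010000

10011111
10010000
10010000  (fixed point — unchanged through iteration 8)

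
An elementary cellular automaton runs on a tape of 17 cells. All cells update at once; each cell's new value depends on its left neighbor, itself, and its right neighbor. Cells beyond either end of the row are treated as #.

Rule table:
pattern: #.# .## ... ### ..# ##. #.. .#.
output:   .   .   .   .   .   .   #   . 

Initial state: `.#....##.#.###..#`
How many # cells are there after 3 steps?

..#...........#..
#..#...........#.
.#..#............
count of #: 2

2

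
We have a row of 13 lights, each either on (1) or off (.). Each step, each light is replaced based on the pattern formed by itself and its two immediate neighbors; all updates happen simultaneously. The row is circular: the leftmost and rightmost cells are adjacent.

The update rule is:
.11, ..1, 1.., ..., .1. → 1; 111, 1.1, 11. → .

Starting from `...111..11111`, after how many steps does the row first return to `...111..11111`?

26

step 1: 1111..111....
step 2: 1...111..1111
step 3: .1111..111...
step 4: 11...111..111
step 5: ..1111..111..
step 6: 111...111..11
step 7: ...1111..111.
step 8: 1111...111..1
step 9: ....1111..111
step 10: 11111...111..
step 11: 1....1111..11
step 12: .11111...111.
step 13: 11....1111..1
step 14: ..11111...111
step 15: 111....1111..
step 16: 1..11111...11
step 17: .111....1111.
step 18: 11..11111...1
step 19: ..111....1111
step 20: 111..11111...
step 21: 1..111....111
step 22: .111..11111..
step 23: 11..111....11
step 24: ..111..11111.
step 25: 111..111....1
step 26: ...111..11111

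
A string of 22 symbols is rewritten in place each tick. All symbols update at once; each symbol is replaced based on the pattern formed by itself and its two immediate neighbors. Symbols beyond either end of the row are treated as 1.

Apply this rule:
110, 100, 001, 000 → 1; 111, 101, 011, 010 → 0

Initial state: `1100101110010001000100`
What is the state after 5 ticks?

1100001110111011101111

tick 1: 0111000011101110111011
tick 2: 0001111100100010001000
tick 3: 1110000111011101110111
tick 4: 0011111001000100010000
tick 5: 1100001110111011101111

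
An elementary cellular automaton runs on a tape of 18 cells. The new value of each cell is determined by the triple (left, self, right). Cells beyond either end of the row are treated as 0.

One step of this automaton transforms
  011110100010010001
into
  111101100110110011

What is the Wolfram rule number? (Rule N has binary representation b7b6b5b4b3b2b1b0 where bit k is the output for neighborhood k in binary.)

174

position 2: 111 → 1  (bit 7 = 1)
position 4: 110 → 0  (bit 6 = 0)
position 5: 101 → 1  (bit 5 = 1)
position 7: 100 → 0  (bit 4 = 0)
position 1: 011 → 1  (bit 3 = 1)
position 6: 010 → 1  (bit 2 = 1)
position 0: 001 → 1  (bit 1 = 1)
position 8: 000 → 0  (bit 0 = 0)
bits b7..b0 = 10101110 = 174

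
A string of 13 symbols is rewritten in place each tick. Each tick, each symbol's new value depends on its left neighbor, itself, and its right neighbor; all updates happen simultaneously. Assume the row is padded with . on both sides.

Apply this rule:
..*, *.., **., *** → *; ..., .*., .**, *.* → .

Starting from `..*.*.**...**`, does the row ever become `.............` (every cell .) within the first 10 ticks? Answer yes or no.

.*.....**.*.*
*.*...*.*....
...*.*...*...
..*...*.*.*..
.*.*.*.....*.
*.....*...*.*
.*...*.*.*...
*.*.*.....*..
.....*...*.*.
....*.*.*...*
tick 10 is ....*.*.*...*, still not uniform .

no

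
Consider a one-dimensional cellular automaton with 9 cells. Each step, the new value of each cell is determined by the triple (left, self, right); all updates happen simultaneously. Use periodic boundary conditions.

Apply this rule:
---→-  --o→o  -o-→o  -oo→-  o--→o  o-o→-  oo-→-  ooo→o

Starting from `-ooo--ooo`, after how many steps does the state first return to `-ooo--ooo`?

--o-oo-o-
-oo----oo
---o--o--
--oooooo-
-o-oooo-o
-o--oo--o
-ooo--ooo

7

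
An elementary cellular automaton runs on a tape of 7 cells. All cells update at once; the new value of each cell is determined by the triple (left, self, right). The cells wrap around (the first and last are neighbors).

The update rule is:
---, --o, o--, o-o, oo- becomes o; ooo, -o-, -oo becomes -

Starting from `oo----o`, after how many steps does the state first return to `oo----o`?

14

-ooooo-
o----oo
ooooo--
----ooo
oooo--o
---ooo-
ooo--oo
--ooo--
oo--ooo
-ooo---
o--oooo
ooo----
--ooooo
oo----o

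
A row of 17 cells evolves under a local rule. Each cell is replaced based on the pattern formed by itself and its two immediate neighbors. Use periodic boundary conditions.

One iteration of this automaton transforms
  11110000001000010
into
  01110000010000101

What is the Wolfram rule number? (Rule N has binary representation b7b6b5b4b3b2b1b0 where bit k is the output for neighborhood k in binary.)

position 1: 111 → 1  (bit 7 = 1)
position 3: 110 → 1  (bit 6 = 1)
position 16: 101 → 1  (bit 5 = 1)
position 4: 100 → 0  (bit 4 = 0)
position 0: 011 → 0  (bit 3 = 0)
position 10: 010 → 0  (bit 2 = 0)
position 9: 001 → 1  (bit 1 = 1)
position 5: 000 → 0  (bit 0 = 0)
bits b7..b0 = 11100010 = 226

226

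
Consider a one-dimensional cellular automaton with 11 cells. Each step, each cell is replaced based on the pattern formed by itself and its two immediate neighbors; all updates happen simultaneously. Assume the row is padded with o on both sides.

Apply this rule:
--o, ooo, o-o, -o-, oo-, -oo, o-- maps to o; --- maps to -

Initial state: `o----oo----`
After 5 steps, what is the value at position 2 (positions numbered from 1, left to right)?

o

oo--oooo--o
ooooooooooo
ooooooooooo  (fixed point — unchanged through step 5)
position 2 holds o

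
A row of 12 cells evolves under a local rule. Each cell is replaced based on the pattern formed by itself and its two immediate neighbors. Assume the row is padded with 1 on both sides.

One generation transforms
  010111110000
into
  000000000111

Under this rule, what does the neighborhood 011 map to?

At position 3 the neighborhood is 011; the next row has 0 there.

0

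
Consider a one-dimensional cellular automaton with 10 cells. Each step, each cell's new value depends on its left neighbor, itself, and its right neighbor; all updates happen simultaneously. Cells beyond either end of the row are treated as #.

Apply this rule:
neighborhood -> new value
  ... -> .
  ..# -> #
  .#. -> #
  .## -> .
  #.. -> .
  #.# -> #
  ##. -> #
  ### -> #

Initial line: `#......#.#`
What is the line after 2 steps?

#....#.###

#.....###.
#....#.###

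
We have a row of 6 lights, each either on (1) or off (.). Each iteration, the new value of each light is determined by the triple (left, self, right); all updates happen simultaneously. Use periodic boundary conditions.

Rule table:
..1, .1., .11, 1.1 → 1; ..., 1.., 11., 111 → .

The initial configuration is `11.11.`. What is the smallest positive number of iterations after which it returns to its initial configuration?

3

iteration 1: 1.11.1
iteration 2: .11.11
iteration 3: 11.11.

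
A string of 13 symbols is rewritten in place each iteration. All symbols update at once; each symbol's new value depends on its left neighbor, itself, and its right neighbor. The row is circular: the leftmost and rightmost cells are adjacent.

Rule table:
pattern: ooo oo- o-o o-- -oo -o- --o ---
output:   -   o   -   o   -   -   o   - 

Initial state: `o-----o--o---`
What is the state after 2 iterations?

--o-o---o----

-o---o-oo-o-o
--o-o---o----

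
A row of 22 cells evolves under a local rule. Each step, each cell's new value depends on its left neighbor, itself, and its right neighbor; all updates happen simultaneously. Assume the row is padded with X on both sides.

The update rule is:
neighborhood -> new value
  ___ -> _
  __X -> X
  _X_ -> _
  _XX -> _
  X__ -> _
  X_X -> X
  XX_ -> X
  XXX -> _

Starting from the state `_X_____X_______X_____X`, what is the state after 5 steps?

X_____X_______X_____X_
X____X_______X_____X_X
X___X_______X_____X_X_
X__X_______X_____X_X_X
X_X_______X_____X_X_X_

X_X_______X_____X_X_X_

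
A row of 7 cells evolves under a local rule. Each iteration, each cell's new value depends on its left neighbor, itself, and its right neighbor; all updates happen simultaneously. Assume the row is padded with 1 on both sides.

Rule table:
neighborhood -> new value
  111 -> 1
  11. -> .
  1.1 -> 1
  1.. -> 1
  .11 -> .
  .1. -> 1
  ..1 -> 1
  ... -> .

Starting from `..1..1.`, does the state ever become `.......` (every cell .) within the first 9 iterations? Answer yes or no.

no

1111111
1111111  (fixed point — unchanged through iteration 9)
iteration 9 is 1111111, still not uniform .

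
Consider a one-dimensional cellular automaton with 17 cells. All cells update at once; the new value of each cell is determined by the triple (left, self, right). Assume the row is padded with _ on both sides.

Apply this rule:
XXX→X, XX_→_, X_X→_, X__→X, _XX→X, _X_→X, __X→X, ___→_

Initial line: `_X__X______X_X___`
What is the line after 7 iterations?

X_XXXX_XXX_XXXX_X

XXXXXX____XX_XX__
XXXXX_X__XX__X_X_
XXXX__XXXX_XXX_XX
XXX_XXXXX__XX__X_
XX__XXXX_XXX_XXXX
X_XXXXX__XX__XXX_
X_XXXX_XXX_XXXX_X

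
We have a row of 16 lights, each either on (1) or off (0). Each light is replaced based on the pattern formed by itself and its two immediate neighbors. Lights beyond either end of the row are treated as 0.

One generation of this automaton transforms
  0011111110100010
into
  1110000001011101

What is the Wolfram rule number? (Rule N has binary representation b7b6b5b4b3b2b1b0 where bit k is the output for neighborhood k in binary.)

position 3: 111 → 0  (bit 7 = 0)
position 8: 110 → 0  (bit 6 = 0)
position 9: 101 → 1  (bit 5 = 1)
position 11: 100 → 1  (bit 4 = 1)
position 2: 011 → 1  (bit 3 = 1)
position 10: 010 → 0  (bit 2 = 0)
position 1: 001 → 1  (bit 1 = 1)
position 0: 000 → 1  (bit 0 = 1)
bits b7..b0 = 00111011 = 59

59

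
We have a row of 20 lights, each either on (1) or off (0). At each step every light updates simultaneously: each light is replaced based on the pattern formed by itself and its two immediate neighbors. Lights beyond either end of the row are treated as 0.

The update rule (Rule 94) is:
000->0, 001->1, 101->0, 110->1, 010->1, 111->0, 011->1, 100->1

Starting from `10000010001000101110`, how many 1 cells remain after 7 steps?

step 1: 11000111011101101011
step 2: 11101101010101101011
step 3: 10101101010101101011
step 4: 10101101010101101011  (fixed point — unchanged through step 7)
count of 1: 12

12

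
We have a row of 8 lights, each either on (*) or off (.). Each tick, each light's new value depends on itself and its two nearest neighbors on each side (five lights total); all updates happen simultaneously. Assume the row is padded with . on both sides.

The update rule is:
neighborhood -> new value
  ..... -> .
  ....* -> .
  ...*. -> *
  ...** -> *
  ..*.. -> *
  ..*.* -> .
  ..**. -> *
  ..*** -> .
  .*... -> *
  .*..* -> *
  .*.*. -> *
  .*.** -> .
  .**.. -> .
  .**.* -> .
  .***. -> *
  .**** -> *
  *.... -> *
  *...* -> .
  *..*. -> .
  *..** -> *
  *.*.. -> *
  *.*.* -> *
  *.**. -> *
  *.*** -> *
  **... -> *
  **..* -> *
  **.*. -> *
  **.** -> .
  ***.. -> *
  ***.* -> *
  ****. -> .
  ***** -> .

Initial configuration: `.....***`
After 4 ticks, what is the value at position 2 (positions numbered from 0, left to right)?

.

....*.**
...*..*.
..***.**
.*.**.*.
position 2 holds .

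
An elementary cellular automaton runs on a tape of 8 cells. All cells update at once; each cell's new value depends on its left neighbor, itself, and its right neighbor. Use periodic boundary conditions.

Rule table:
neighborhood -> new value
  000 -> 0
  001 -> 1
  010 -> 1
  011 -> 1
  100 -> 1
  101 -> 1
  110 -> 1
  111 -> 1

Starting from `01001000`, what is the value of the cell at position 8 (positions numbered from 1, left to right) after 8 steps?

1

11111100
11111111
11111111  (fixed point — unchanged through step 8)
position 8 holds 1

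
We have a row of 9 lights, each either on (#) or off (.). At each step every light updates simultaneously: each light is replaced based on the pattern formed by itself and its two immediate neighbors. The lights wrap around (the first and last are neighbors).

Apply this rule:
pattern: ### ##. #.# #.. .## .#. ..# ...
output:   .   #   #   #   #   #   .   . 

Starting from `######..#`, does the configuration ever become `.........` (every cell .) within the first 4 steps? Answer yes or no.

no

step 1: .....##.#
step 2: #....####
step 3: ##...#...
step 4: ###..##..
step 4 is ###..##.., still not uniform .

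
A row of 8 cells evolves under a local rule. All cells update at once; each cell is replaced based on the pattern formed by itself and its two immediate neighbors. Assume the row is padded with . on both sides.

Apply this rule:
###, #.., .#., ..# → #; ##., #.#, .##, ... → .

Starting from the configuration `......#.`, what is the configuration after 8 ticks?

tick 1: .....###
tick 2: ....#.#.
tick 3: ...##.##
tick 4: ..#.....
tick 5: .###....
tick 6: #.#.#...
tick 7: #.#.##..
tick 8: #.#...#.

#.#...#.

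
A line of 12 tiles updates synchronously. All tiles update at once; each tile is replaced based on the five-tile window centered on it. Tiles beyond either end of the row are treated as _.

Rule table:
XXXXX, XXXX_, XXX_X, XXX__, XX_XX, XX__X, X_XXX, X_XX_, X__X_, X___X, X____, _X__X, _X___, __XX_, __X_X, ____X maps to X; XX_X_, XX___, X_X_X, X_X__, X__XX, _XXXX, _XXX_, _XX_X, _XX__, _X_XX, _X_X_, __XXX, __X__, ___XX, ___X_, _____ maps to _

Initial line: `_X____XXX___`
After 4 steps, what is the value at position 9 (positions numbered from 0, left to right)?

X

__XXX___X_X_
X___X_X_X__X
_XX_X____XX_
_X___XXX_X__
position 9 holds X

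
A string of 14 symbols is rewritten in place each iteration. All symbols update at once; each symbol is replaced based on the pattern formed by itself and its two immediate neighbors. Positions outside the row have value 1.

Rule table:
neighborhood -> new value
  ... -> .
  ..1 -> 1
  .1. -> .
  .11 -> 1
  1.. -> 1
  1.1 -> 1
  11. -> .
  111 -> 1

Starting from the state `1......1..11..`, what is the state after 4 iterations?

.1....1.111.11
1.1..1.111.111
.1.11.111.1111
1.11.111.11111

1.11.111.11111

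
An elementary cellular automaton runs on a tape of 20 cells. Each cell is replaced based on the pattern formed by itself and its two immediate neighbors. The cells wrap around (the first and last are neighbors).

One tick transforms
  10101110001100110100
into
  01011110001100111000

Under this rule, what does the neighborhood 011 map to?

At position 4 the neighborhood is 011; the next row has 1 there.

1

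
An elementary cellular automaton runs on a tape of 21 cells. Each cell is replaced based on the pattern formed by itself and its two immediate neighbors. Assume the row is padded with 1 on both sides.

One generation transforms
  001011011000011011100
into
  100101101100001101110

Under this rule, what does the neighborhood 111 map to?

1

At position 17 the neighborhood is 111; the next row has 1 there.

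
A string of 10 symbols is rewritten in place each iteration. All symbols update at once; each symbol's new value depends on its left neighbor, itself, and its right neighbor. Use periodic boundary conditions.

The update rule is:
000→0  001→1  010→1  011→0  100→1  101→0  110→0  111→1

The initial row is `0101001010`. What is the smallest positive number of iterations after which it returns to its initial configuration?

3

1101111011
1000110001
0101001010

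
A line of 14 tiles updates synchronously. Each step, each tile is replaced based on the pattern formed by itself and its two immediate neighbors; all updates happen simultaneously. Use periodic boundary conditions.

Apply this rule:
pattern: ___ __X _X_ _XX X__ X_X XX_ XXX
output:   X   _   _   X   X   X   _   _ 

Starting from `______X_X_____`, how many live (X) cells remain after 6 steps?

5

step 1: XXXXX__X_XXXXX
step 2: _____X__XX____
step 3: XXXX__X_X_XXXX
step 4: ____X__X_XX___
step 5: XXX__X__XX_XXX
step 6: ___X__X_X_XX__
count of X: 5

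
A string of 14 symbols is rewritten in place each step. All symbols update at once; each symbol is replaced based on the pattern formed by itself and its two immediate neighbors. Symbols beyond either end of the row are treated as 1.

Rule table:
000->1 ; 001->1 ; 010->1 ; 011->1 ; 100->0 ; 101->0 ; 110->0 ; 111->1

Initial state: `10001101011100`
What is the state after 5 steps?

01011001100111

00111001011001
01110011010011
01100110010111
01001100110111
01011001100111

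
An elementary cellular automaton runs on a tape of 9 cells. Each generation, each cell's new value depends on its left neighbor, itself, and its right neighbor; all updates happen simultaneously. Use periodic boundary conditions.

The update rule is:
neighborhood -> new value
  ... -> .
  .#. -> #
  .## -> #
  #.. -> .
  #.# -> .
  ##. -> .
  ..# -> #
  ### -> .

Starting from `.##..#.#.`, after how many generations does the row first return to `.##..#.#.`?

generation 1: ##..##.#.
generation 2: #..##..#.
generation 3: #.##..##.
generation 4: #.#..##..
generation 5: #.#.##..#
generation 6: ..#.#..##
generation 7: .##.#.##.
generation 8: ##..#.#..
generation 9: #..##.#.#
generation 10: ..##..#.#
generation 11: .##..##.#
generation 12: .#..##..#
generation 13: .#.##..##
generation 14: .#.#..##.
generation 15: ##.#.##..
generation 16: #..#.#..#
generation 17: ..##.#.##
generation 18: .##..#.#.

18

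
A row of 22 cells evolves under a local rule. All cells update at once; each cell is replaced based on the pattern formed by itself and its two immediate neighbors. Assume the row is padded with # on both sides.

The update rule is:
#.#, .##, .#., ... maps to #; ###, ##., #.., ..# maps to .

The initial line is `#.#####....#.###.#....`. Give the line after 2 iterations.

##..###.#.##....#.##.#

.##.....##.###..##.##.
##..###.#.##....#.##.#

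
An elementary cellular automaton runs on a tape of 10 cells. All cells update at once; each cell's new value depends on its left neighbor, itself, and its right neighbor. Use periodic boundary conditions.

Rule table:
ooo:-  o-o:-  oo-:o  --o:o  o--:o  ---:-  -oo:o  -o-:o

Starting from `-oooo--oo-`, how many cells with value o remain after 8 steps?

4

step 1: oo--oooooo
step 2: -oooo-----
step 3: oo--oo----
step 4: ooooooo--o
step 5: ------oooo
step 6: o----oo--o
step 7: oo--oooooo  (repeats step 1; period 6)
step 8: -oooo-----
count of o: 4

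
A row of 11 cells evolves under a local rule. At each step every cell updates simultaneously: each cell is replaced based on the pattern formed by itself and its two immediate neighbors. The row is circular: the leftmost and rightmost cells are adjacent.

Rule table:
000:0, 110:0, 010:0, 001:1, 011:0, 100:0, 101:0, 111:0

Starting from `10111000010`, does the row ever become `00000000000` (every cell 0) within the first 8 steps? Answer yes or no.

step 1: 00000000100
step 2: 00000001000
step 3: 00000010000
step 4: 00000100000
step 5: 00001000000
step 6: 00010000000
step 7: 00100000000
step 8: 01000000000
step 8 is 01000000000, still not uniform 0

no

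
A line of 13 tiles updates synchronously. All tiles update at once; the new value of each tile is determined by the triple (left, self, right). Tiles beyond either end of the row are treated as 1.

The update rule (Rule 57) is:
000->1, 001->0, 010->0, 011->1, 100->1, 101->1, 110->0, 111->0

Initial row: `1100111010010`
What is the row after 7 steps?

0101010010110

step 1: 0010100101001
step 2: 1001010010101
step 3: 0100101001011
step 4: 1010010100110
step 5: 0101001010101
step 6: 1010100101011
step 7: 0101010010110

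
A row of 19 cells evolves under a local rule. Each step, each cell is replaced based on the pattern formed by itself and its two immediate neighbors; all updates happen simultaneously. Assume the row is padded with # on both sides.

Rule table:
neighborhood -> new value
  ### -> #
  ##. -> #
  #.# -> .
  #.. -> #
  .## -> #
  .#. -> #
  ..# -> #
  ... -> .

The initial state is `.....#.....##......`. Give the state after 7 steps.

##.#####.##########

#...###...####....#
##.#####.######..##
##.#####.##########
##.#####.##########  (fixed point — unchanged through step 7)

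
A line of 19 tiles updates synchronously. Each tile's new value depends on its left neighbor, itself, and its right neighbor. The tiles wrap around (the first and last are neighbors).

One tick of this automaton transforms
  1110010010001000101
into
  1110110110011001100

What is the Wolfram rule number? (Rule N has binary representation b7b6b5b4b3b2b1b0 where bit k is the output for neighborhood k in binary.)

position 0: 111 → 1  (bit 7 = 1)
position 2: 110 → 1  (bit 6 = 1)
position 17: 101 → 0  (bit 5 = 0)
position 3: 100 → 0  (bit 4 = 0)
position 18: 011 → 0  (bit 3 = 0)
position 5: 010 → 1  (bit 2 = 1)
position 4: 001 → 1  (bit 1 = 1)
position 10: 000 → 0  (bit 0 = 0)
bits b7..b0 = 11000110 = 198

198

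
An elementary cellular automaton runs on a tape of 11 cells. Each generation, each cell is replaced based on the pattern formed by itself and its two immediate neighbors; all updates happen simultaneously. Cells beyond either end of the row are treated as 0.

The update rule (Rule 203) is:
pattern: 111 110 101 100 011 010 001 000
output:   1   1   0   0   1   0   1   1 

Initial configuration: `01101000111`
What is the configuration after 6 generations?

11101111111

generation 1: 11100011111
generation 2: 11101111111
generation 3: 11101111111  (fixed point — unchanged through generation 6)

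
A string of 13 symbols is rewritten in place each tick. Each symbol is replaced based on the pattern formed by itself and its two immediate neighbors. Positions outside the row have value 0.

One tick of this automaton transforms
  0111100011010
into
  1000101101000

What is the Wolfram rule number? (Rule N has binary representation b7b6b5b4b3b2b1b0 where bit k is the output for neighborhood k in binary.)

67

position 2: 111 → 0  (bit 7 = 0)
position 4: 110 → 1  (bit 6 = 1)
position 10: 101 → 0  (bit 5 = 0)
position 5: 100 → 0  (bit 4 = 0)
position 1: 011 → 0  (bit 3 = 0)
position 11: 010 → 0  (bit 2 = 0)
position 0: 001 → 1  (bit 1 = 1)
position 6: 000 → 1  (bit 0 = 1)
bits b7..b0 = 01000011 = 67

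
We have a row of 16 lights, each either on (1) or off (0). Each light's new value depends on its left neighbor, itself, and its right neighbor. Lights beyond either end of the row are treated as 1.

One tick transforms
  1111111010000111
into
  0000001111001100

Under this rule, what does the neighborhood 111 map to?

0

At position 0 the neighborhood is 111; the next row has 0 there.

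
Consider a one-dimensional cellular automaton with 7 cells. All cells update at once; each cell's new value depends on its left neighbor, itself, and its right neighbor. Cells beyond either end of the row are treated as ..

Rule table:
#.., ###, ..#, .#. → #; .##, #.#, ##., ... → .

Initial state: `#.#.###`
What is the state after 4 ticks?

#.#..#.
#.#####
#..###.
###.#.#

###.#.#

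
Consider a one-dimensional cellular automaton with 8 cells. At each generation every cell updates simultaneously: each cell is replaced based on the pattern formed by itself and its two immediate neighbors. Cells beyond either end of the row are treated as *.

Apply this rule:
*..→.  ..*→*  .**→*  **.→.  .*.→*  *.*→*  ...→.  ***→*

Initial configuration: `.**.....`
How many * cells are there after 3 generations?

generation 1: **.....*
generation 2: *.....**
generation 3: .....***
count of *: 3

3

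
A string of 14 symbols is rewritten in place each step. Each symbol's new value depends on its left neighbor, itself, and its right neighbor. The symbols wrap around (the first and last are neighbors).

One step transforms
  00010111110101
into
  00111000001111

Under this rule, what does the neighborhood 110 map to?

At position 9 the neighborhood is 110; the next row has 0 there.

0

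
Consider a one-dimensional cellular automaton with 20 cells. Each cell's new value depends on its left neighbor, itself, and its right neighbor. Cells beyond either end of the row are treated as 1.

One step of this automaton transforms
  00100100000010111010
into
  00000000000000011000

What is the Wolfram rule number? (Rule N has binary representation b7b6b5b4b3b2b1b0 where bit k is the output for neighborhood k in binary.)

192

position 15: 111 → 1  (bit 7 = 1)
position 16: 110 → 1  (bit 6 = 1)
position 13: 101 → 0  (bit 5 = 0)
position 0: 100 → 0  (bit 4 = 0)
position 14: 011 → 0  (bit 3 = 0)
position 2: 010 → 0  (bit 2 = 0)
position 1: 001 → 0  (bit 1 = 0)
position 7: 000 → 0  (bit 0 = 0)
bits b7..b0 = 11000000 = 192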